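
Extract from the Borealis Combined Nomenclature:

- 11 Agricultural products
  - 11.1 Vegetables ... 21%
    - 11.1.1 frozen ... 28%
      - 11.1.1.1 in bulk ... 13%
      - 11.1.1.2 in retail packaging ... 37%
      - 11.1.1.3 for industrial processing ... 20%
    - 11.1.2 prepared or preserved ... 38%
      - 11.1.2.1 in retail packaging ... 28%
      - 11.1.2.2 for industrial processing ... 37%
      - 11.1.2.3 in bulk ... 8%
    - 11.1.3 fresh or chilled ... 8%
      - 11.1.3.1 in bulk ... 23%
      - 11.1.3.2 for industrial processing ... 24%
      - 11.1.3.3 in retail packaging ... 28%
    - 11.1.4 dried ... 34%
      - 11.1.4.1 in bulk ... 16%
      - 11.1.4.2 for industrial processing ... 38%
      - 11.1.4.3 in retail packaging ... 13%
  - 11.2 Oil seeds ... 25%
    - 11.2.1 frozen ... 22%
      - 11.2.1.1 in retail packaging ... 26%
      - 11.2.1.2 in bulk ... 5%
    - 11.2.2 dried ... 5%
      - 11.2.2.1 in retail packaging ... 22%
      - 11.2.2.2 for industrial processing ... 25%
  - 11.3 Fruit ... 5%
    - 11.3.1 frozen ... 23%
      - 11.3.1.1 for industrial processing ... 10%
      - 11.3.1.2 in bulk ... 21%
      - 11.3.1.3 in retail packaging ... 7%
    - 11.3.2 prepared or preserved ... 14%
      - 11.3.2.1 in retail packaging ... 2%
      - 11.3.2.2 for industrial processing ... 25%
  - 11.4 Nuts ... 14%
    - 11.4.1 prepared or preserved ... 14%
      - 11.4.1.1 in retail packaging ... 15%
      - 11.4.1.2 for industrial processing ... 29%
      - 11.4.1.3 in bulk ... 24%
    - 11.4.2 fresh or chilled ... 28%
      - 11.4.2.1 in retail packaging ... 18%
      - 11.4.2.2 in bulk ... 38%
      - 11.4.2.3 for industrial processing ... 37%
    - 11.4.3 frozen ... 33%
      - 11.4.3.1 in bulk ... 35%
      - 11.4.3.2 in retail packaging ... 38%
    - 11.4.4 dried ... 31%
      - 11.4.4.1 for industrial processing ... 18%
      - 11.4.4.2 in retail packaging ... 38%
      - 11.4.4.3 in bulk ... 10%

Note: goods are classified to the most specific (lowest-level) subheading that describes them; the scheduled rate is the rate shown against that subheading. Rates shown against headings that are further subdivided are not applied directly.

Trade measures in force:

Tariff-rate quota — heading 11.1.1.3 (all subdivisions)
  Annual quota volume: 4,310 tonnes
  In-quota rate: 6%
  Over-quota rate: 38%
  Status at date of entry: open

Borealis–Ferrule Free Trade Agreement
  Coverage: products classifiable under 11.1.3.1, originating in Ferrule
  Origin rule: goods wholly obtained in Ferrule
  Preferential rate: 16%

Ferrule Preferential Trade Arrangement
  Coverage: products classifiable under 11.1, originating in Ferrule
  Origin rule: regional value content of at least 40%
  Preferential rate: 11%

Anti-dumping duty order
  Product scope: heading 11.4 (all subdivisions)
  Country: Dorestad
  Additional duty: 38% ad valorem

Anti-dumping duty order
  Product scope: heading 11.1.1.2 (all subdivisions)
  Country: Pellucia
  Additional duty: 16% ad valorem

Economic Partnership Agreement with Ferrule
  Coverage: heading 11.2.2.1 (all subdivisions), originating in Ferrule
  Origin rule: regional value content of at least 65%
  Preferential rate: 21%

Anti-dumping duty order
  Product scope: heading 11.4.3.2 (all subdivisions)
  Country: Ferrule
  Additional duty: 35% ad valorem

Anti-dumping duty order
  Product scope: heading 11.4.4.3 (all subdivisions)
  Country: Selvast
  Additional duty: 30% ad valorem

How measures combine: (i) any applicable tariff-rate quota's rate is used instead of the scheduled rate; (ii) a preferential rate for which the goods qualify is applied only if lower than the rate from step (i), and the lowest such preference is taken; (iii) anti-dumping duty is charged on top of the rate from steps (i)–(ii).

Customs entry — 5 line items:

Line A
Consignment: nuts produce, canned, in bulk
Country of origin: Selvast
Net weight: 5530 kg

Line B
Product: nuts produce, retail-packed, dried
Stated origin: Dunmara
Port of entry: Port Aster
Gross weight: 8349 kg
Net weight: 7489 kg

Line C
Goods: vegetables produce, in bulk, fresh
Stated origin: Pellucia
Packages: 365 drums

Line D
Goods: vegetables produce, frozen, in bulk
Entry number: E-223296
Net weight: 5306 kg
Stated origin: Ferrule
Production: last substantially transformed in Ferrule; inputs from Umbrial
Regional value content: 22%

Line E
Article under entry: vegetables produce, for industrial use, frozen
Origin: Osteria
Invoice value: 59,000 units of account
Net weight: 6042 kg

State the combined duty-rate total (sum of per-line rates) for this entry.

Line A: nuts → 11.4; canned → 11.4.1; in bulk → 11.4.1.3. Scheduled 24%. No special measure applies. → 24%.
Line B: nuts → 11.4; dried → 11.4.4; retail-packed → 11.4.4.2. Scheduled 38%. No special measure applies. → 38%.
Line C: vegetables → 11.1; fresh → 11.1.3; in bulk → 11.1.3.1. Scheduled 23%. No special measure applies. → 23%.
Line D: vegetables → 11.1; frozen → 11.1.1; in bulk → 11.1.1.1. Scheduled 13%. Ferrule agreement on 11.1.3.1: 11.1.1.1 not covered; Ferrule agreement on 11.1: RVC < 40%; Ferrule agreement on 11.2.2.1: 11.1.1.1 not covered. → 13%.
Line E: vegetables → 11.1; frozen → 11.1.1; for industrial use → 11.1.1.3. Scheduled 20%. quota on 11.1.1.3 open → in-quota 6%. → 6%.
Sum: 24% + 38% + 23% + 13% + 6% = 104%.

104%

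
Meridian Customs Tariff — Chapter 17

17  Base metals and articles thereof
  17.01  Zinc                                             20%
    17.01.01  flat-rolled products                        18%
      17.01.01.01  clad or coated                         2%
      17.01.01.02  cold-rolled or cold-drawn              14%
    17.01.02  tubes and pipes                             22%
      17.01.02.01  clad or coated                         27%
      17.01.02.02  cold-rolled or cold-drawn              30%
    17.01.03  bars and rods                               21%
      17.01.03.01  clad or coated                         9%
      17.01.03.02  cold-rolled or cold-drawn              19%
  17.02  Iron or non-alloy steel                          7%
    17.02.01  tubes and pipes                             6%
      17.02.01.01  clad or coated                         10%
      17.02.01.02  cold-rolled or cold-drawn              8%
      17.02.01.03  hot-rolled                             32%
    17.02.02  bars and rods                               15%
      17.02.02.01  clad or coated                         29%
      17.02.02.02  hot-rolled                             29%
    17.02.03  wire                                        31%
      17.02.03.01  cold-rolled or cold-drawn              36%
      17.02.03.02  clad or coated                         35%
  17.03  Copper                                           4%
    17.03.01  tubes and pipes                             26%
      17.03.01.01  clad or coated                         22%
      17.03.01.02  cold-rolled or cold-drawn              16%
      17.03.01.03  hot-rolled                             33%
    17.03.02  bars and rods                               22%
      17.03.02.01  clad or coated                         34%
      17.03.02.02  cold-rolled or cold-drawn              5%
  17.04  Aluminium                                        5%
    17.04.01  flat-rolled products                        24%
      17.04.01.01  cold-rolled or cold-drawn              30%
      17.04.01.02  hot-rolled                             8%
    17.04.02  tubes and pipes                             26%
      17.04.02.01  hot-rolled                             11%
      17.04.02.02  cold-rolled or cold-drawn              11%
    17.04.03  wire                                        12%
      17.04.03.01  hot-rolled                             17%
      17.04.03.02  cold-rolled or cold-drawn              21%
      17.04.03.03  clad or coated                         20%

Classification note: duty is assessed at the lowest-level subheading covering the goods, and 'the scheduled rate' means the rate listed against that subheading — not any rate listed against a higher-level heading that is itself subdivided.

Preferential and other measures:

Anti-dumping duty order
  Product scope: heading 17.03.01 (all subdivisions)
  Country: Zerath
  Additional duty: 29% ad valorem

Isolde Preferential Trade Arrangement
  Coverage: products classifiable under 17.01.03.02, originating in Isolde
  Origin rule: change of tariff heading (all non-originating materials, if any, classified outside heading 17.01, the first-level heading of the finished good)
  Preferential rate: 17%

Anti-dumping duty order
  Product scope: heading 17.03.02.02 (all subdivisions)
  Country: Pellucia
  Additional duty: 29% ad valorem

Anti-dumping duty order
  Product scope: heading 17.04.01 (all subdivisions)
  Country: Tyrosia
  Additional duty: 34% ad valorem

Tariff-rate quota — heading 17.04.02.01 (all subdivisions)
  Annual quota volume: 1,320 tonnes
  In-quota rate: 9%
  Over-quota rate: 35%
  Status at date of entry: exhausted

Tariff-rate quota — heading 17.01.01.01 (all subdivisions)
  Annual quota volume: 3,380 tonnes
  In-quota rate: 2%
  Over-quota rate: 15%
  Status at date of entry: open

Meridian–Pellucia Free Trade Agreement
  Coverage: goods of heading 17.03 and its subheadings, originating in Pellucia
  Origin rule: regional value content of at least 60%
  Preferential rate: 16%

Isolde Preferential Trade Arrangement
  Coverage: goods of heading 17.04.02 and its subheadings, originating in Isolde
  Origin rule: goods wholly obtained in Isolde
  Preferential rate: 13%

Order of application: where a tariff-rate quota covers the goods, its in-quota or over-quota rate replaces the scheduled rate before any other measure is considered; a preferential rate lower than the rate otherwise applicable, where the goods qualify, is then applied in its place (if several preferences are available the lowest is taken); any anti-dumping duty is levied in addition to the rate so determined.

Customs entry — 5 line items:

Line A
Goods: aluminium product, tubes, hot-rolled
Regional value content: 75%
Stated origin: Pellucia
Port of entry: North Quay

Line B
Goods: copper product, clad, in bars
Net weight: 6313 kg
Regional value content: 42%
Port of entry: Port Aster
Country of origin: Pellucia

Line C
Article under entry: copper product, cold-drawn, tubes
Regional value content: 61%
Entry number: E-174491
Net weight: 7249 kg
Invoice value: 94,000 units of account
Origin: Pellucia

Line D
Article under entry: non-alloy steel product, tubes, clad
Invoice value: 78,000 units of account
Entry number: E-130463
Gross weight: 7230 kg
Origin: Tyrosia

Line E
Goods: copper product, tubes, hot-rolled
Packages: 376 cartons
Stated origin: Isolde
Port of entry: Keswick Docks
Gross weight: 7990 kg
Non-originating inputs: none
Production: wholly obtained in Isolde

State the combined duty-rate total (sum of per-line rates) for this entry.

128%

Line A: aluminium → 17.04; tubes → 17.04.02; hot-rolled → 17.04.02.01. Scheduled 11%. quota on 17.04.02.01 exhausted → over-quota 35%; Pellucia agreement on 17.03: 17.04.02.01 not covered. → 35%.
Line B: copper → 17.03; in bars → 17.03.02; clad → 17.03.02.01. Scheduled 34%. Pellucia agreement on 17.03: RVC < 60%. → 34%.
Line C: copper → 17.03; tubes → 17.03.01; cold-drawn → 17.03.01.02. Scheduled 16%. Pellucia agreement on 17.03: RVC ≥ 60% → 16% available; preference 16% not lower than 16% → no reduction. → 16%.
Line D: non-alloy steel → 17.02; tubes → 17.02.01; clad → 17.02.01.01. Scheduled 10%. No special measure applies. → 10%.
Line E: copper → 17.03; tubes → 17.03.01; hot-rolled → 17.03.01.03. Scheduled 33%. Isolde agreement on 17.01.03.02: 17.03.01.03 not covered; Isolde agreement on 17.04.02: 17.03.01.03 not covered. → 33%.
Sum: 35% + 34% + 16% + 10% + 33% = 128%.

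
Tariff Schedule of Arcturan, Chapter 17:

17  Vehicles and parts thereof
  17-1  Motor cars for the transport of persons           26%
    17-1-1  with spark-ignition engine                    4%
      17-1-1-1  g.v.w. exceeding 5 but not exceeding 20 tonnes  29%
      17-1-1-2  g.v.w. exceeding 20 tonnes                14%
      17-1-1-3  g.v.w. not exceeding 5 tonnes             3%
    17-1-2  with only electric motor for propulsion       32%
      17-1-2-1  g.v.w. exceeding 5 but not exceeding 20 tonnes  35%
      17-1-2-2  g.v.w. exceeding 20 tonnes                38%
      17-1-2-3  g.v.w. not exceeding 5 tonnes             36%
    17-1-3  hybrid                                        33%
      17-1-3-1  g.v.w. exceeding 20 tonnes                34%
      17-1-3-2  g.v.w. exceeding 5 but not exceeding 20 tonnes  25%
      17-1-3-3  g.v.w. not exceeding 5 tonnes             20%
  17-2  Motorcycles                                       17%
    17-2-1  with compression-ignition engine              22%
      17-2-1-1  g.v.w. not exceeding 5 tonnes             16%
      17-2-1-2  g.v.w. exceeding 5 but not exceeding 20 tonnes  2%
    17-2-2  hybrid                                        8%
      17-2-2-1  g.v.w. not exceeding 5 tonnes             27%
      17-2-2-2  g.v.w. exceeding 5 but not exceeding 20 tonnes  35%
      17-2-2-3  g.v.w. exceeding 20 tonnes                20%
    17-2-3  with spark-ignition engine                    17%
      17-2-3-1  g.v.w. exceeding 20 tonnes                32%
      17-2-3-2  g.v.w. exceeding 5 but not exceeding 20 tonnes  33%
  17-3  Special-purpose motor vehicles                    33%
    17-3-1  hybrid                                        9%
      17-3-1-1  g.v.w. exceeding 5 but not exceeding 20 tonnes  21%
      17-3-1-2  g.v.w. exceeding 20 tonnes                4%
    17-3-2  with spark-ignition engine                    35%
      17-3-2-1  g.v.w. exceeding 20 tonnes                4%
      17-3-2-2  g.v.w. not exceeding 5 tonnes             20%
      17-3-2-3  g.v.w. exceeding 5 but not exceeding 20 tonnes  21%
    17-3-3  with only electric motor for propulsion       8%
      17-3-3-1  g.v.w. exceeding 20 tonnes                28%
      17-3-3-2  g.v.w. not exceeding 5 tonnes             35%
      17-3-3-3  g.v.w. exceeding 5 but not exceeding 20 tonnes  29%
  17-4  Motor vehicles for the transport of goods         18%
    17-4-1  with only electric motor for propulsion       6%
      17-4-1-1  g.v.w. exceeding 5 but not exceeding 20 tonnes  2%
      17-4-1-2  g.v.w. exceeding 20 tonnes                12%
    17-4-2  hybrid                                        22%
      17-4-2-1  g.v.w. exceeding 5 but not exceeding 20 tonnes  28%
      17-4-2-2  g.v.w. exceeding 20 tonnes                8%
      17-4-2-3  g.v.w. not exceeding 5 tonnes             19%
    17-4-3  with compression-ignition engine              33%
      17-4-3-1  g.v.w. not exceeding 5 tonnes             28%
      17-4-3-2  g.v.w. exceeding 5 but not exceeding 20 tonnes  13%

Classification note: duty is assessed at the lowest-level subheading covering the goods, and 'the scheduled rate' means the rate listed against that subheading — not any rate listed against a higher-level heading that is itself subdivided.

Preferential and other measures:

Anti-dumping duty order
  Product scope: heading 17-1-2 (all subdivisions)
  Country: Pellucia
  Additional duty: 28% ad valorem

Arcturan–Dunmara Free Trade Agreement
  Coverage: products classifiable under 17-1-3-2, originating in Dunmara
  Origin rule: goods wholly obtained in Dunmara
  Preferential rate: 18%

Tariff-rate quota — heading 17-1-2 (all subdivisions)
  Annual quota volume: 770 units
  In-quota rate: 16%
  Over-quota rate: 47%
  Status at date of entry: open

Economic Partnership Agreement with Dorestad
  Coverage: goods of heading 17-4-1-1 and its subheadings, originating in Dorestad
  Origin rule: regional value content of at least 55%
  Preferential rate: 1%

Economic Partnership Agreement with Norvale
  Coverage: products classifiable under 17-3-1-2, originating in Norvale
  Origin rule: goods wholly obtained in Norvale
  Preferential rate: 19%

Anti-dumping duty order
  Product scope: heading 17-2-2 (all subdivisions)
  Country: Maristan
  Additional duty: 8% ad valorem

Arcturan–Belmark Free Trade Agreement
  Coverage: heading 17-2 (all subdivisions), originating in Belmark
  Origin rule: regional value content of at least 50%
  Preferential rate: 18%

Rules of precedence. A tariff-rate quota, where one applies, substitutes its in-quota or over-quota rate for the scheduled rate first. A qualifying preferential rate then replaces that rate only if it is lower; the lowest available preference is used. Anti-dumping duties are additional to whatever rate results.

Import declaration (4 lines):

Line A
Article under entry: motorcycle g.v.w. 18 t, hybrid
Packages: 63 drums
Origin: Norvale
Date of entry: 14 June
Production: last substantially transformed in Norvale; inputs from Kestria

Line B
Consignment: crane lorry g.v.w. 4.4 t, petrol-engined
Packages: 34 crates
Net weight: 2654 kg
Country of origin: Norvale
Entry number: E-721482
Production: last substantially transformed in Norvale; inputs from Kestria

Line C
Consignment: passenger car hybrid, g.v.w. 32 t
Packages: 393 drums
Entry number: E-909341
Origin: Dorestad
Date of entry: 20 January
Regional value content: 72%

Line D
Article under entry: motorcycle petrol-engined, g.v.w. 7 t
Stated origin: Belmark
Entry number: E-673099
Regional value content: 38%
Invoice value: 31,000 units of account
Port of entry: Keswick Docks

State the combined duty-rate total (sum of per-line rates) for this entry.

Line A: motorcycle → 17-2; hybrid → 17-2-2; g.v.w. 18 t → 17-2-2-2. Scheduled 35%. Norvale agreement on 17-3-1-2: 17-2-2-2 not covered. → 35%.
Line B: crane lorry → 17-3; petrol-engined → 17-3-2; g.v.w. 4.4 t → 17-3-2-2. Scheduled 20%. Norvale agreement on 17-3-1-2: 17-3-2-2 not covered. → 20%.
Line C: passenger car → 17-1; hybrid → 17-1-3; g.v.w. 32 t → 17-1-3-1. Scheduled 34%. Dorestad agreement on 17-4-1-1: 17-1-3-1 not covered. → 34%.
Line D: motorcycle → 17-2; petrol-engined → 17-2-3; g.v.w. 7 t → 17-2-3-2. Scheduled 33%. Belmark agreement on 17-2: RVC < 50%. → 33%.
Sum: 35% + 20% + 34% + 33% = 122%.

122%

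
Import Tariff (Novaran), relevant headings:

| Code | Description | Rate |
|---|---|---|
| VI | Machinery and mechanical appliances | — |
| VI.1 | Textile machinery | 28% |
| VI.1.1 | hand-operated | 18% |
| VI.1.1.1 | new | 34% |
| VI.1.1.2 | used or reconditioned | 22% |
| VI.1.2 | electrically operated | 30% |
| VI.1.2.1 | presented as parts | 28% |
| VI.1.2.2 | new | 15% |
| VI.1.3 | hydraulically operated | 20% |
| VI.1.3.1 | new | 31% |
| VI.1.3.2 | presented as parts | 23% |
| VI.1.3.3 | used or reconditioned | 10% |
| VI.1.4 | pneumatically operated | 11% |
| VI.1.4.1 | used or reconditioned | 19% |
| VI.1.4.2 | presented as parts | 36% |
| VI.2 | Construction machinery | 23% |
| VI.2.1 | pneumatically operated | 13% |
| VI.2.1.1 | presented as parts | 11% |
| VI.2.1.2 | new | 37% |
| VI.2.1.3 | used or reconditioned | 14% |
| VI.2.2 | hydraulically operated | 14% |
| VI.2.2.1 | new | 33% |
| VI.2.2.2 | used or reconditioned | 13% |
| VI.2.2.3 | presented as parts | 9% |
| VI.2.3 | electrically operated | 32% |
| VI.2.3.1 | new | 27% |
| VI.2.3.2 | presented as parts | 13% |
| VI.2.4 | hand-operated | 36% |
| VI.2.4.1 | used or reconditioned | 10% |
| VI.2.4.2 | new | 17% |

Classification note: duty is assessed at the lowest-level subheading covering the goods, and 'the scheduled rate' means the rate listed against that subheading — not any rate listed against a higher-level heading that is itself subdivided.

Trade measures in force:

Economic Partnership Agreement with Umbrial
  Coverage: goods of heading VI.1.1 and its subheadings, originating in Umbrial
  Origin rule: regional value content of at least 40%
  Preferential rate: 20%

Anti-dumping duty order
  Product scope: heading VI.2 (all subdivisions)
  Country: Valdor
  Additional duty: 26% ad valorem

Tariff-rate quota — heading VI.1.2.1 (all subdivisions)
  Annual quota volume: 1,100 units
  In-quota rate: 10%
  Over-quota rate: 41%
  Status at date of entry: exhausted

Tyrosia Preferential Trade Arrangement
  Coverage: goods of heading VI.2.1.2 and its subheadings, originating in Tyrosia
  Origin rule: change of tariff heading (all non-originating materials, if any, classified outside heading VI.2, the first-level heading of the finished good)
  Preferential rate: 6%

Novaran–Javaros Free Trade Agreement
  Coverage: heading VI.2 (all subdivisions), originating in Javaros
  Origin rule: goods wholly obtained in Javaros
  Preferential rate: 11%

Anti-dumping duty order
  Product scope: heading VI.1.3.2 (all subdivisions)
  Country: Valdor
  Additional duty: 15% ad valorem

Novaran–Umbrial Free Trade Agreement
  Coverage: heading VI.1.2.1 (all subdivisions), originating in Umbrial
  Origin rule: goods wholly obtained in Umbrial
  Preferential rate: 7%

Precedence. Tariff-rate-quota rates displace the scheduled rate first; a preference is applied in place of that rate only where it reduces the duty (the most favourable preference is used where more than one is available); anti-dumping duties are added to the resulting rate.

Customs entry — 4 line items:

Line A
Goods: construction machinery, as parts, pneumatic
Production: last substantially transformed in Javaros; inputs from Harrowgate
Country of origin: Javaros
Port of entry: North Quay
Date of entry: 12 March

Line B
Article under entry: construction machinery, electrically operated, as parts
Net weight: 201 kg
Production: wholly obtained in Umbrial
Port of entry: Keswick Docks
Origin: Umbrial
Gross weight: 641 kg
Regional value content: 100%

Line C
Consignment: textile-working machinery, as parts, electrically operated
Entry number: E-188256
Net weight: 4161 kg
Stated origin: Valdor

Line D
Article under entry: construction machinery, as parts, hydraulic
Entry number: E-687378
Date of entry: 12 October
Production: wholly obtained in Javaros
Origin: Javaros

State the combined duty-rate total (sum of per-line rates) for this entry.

Line A: construction → VI.2; pneumatic → VI.2.1; as parts → VI.2.1.1. Scheduled 11%. Javaros agreement on VI.2: not wholly obtained. → 11%.
Line B: construction → VI.2; electrically operated → VI.2.3; as parts → VI.2.3.2. Scheduled 13%. Umbrial agreement on VI.1.1: VI.2.3.2 not covered; Umbrial agreement on VI.1.2.1: VI.2.3.2 not covered. → 13%.
Line C: textile-working → VI.1; electrically operated → VI.1.2; as parts → VI.1.2.1. Scheduled 28%. quota on VI.1.2.1 exhausted → over-quota 41%. → 41%.
Line D: construction → VI.2; hydraulic → VI.2.2; as parts → VI.2.2.3. Scheduled 9%. Javaros agreement on VI.2: wholly obtained → 11% available; preference 11% not lower than 9% → no reduction. → 9%.
Sum: 11% + 13% + 41% + 9% = 74%.

74%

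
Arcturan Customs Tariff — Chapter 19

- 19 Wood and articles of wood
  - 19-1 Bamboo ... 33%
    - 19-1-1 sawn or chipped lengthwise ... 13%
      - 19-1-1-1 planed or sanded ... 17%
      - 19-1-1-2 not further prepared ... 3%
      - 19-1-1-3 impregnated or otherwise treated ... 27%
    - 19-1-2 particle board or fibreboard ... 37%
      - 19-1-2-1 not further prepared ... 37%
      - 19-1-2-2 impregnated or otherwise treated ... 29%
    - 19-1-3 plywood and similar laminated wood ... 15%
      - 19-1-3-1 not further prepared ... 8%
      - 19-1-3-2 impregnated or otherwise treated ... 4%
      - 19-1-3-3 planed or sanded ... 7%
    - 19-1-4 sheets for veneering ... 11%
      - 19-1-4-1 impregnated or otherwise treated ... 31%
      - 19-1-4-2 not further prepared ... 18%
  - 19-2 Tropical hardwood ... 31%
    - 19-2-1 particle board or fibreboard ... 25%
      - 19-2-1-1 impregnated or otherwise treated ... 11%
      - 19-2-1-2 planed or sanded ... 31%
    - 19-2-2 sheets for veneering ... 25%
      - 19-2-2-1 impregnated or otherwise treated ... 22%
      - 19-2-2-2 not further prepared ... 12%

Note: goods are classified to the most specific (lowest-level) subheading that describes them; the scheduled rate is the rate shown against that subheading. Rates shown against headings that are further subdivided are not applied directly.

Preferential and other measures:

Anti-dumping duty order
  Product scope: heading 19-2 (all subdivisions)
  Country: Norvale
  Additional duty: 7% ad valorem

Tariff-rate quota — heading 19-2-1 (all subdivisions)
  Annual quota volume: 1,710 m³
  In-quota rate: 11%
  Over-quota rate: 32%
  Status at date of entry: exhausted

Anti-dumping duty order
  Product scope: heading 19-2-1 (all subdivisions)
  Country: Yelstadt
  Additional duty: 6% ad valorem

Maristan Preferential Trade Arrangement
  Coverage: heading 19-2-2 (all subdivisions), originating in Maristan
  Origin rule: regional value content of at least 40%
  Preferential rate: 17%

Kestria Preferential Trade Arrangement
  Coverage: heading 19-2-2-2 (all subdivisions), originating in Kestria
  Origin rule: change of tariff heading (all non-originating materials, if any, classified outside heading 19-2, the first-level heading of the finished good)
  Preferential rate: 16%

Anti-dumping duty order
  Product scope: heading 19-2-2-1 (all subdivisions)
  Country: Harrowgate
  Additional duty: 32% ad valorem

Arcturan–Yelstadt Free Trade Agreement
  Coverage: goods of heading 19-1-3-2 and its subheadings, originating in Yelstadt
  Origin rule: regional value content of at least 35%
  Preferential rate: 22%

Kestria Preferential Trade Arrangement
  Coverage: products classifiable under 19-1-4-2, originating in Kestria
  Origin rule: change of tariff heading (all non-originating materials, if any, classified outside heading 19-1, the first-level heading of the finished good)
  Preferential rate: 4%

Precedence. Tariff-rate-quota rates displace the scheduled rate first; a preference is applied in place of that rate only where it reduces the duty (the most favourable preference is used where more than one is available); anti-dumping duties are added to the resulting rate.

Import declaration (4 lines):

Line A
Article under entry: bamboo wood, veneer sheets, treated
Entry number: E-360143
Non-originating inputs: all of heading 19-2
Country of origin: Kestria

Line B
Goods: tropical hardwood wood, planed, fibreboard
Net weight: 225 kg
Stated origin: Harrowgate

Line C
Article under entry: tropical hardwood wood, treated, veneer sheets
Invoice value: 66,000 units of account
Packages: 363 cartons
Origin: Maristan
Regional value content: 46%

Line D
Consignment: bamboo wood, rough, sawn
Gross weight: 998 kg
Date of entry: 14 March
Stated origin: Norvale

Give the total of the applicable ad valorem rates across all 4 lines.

Line A: bamboo → 19-1; veneer sheets → 19-1-4; treated → 19-1-4-1. Scheduled 31%. Kestria agreement on 19-2-2-2: 19-1-4-1 not covered; Kestria agreement on 19-1-4-2: 19-1-4-1 not covered. → 31%.
Line B: tropical hardwood → 19-2; fibreboard → 19-2-1; planed → 19-2-1-2. Scheduled 31%. quota on 19-2-1 exhausted → over-quota 32%. → 32%.
Line C: tropical hardwood → 19-2; veneer sheets → 19-2-2; treated → 19-2-2-1. Scheduled 22%. Maristan agreement on 19-2-2: RVC ≥ 40% → 17% available; preferential 17%. → 17%.
Line D: bamboo → 19-1; sawn → 19-1-1; rough → 19-1-1-2. Scheduled 3%. No special measure applies. → 3%.
Sum: 31% + 32% + 17% + 3% = 83%.

83%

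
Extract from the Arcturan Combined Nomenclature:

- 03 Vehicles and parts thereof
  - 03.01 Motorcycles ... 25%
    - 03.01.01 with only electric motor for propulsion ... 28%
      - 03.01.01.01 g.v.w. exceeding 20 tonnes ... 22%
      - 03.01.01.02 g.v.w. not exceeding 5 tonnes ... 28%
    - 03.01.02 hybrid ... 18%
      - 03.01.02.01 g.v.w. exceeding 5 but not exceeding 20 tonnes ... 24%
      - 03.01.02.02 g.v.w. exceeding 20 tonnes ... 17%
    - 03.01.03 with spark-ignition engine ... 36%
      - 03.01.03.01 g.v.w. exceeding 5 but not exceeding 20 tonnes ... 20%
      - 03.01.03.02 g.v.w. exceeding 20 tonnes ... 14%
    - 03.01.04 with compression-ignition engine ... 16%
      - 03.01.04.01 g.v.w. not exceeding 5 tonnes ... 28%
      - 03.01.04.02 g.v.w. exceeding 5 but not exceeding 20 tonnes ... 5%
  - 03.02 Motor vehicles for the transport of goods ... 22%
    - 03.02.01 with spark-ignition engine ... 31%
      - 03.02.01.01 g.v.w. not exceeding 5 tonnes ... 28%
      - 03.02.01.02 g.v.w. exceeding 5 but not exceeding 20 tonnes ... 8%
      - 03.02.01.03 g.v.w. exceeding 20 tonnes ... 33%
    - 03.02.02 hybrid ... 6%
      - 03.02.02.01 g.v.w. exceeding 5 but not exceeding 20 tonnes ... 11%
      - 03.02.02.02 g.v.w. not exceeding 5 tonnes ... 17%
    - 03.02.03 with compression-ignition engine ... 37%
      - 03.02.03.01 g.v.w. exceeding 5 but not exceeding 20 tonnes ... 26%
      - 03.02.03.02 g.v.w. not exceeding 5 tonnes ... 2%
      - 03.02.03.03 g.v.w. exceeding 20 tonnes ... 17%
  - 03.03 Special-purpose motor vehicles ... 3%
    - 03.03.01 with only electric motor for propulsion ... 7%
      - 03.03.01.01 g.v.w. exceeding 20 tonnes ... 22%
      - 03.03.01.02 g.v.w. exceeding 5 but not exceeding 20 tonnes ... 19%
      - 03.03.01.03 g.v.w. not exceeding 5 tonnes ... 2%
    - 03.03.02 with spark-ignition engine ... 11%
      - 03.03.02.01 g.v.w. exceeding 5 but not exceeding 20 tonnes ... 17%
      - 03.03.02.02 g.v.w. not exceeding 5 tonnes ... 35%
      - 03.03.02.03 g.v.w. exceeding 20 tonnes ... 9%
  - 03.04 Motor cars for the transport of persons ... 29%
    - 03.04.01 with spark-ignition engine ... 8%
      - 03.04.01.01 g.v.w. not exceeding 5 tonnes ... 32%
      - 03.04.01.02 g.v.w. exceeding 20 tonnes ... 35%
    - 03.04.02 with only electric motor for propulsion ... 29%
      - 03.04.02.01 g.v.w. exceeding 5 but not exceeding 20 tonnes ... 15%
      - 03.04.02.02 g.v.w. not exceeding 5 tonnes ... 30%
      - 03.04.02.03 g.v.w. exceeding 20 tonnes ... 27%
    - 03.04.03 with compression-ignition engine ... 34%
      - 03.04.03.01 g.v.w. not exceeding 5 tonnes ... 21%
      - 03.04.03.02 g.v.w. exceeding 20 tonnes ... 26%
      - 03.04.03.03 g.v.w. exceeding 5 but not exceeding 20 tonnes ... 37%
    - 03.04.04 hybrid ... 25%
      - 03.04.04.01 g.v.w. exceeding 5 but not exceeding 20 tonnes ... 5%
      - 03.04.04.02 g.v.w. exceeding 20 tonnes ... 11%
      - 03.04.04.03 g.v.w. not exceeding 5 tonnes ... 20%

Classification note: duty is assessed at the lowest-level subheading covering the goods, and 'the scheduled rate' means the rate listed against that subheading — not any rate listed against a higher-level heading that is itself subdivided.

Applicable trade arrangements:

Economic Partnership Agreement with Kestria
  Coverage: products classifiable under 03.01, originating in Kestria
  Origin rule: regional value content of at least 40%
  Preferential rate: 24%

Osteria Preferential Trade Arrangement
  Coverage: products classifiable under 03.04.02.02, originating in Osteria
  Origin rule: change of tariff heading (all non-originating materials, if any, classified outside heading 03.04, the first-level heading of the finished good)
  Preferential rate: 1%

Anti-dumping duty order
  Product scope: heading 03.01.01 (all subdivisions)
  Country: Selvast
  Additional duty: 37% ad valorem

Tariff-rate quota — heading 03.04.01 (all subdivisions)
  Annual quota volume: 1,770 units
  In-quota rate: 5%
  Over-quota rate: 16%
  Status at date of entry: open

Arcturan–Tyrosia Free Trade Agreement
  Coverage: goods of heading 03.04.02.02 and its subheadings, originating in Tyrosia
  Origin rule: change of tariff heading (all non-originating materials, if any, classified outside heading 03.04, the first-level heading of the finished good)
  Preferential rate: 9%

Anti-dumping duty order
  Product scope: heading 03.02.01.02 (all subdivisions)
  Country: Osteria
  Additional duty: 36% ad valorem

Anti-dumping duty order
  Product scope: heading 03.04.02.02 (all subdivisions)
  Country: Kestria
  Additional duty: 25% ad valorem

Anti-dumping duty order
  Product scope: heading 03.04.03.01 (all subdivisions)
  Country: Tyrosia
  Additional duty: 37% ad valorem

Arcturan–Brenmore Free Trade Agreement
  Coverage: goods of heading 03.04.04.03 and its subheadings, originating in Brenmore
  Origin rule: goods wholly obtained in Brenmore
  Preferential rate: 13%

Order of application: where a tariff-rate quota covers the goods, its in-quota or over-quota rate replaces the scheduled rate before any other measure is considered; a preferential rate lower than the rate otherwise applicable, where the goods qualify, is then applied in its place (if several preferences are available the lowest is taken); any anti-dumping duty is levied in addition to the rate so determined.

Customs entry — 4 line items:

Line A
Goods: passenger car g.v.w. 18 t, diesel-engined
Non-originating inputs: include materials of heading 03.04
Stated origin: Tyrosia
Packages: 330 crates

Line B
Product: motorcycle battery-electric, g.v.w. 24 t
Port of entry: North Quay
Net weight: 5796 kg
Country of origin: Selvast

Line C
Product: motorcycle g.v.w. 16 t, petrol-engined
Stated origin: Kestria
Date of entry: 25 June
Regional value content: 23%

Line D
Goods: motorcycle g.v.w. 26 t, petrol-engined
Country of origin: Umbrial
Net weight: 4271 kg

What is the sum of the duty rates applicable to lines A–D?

130%

Line A: passenger car → 03.04; diesel-engined → 03.04.03; g.v.w. 18 t → 03.04.03.03. Scheduled 37%. Tyrosia agreement on 03.04.02.02: 03.04.03.03 not covered. → 37%.
Line B: motorcycle → 03.01; battery-electric → 03.01.01; g.v.w. 24 t → 03.01.01.01. Scheduled 22%. anti-dumping (Selvast, 03.01.01): +37%; total 22% + 37% = 59%. → 59%.
Line C: motorcycle → 03.01; petrol-engined → 03.01.03; g.v.w. 16 t → 03.01.03.01. Scheduled 20%. Kestria agreement on 03.01: RVC < 40%. → 20%.
Line D: motorcycle → 03.01; petrol-engined → 03.01.03; g.v.w. 26 t → 03.01.03.02. Scheduled 14%. No special measure applies. → 14%.
Sum: 37% + 59% + 20% + 14% = 130%.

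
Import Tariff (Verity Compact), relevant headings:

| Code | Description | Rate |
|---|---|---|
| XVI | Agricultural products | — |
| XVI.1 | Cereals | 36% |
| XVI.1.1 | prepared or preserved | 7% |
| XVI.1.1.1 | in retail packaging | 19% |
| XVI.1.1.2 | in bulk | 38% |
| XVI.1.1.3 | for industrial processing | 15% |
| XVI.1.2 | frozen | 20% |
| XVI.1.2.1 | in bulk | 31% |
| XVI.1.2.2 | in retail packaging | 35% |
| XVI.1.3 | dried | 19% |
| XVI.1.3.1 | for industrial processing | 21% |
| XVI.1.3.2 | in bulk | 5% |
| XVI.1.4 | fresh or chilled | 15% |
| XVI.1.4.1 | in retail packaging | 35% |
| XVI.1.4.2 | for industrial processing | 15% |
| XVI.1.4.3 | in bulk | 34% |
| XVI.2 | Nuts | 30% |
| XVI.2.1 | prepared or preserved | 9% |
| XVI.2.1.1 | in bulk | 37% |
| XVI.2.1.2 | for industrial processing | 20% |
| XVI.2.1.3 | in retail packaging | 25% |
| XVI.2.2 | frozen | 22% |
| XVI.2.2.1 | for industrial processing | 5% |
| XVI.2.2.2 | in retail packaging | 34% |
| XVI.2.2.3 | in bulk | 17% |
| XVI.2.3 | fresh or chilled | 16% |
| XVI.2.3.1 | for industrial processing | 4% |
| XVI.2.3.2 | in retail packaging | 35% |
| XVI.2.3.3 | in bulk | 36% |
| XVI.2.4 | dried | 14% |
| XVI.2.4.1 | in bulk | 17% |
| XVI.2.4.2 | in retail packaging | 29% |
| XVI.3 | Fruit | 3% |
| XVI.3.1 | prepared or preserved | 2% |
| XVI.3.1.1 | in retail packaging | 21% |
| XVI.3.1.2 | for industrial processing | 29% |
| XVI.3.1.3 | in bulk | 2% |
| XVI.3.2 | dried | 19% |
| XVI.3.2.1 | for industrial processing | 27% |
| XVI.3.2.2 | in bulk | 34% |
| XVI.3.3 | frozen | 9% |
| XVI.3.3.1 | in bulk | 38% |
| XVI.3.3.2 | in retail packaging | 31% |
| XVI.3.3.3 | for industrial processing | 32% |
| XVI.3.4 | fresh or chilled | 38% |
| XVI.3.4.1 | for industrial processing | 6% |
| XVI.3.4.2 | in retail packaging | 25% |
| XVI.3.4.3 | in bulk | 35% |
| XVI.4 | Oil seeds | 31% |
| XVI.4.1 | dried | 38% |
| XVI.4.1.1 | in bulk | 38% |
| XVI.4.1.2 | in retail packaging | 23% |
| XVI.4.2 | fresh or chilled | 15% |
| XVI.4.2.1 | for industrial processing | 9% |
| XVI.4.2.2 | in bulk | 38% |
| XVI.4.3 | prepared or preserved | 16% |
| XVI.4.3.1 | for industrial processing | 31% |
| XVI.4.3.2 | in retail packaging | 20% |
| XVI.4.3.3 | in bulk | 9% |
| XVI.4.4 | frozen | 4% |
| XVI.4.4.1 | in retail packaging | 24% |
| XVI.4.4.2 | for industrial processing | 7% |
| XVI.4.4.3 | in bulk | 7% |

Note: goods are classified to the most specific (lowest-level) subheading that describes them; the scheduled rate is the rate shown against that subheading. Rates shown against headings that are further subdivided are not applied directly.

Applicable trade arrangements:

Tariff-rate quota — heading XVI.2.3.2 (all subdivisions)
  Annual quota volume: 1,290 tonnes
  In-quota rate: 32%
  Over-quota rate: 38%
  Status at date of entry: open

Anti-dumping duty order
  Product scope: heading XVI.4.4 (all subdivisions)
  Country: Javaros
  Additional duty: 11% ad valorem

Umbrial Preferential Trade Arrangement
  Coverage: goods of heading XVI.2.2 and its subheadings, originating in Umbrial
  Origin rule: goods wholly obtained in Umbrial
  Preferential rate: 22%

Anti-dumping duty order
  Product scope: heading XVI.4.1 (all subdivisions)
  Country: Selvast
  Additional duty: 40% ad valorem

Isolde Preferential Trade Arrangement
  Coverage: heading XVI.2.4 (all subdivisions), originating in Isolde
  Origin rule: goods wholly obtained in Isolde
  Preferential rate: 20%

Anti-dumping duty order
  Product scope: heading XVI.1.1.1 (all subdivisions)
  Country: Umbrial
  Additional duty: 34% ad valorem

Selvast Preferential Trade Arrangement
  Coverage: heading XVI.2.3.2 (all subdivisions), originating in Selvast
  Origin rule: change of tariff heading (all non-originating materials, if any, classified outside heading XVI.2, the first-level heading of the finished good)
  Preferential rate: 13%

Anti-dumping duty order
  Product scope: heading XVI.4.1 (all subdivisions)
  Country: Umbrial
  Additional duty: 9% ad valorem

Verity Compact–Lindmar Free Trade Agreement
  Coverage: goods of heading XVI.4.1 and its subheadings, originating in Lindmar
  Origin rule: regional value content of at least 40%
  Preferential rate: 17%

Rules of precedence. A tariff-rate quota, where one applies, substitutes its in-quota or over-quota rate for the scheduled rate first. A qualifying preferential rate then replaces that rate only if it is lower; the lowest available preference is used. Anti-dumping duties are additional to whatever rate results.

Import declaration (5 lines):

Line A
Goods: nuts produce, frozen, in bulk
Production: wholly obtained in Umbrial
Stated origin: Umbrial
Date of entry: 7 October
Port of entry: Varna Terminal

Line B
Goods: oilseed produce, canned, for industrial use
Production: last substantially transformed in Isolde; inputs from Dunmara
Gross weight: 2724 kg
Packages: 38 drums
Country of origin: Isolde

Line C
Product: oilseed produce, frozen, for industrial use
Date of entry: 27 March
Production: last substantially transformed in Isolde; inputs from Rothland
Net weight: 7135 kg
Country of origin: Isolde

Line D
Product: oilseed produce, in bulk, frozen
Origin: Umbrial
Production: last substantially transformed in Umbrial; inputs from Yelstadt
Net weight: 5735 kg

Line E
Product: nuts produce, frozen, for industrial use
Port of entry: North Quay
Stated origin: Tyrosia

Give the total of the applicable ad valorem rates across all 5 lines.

67%

Line A: nuts → XVI.2; frozen → XVI.2.2; in bulk → XVI.2.2.3. Scheduled 17%. Umbrial agreement on XVI.2.2: wholly obtained → 22% available; preference 22% not lower than 17% → no reduction. → 17%.
Line B: oilseed → XVI.4; canned → XVI.4.3; for industrial use → XVI.4.3.1. Scheduled 31%. Isolde agreement on XVI.2.4: XVI.4.3.1 not covered. → 31%.
Line C: oilseed → XVI.4; frozen → XVI.4.4; for industrial use → XVI.4.4.2. Scheduled 7%. Isolde agreement on XVI.2.4: XVI.4.4.2 not covered. → 7%.
Line D: oilseed → XVI.4; frozen → XVI.4.4; in bulk → XVI.4.4.3. Scheduled 7%. Umbrial agreement on XVI.2.2: XVI.4.4.3 not covered. → 7%.
Line E: nuts → XVI.2; frozen → XVI.2.2; for industrial use → XVI.2.2.1. Scheduled 5%. No special measure applies. → 5%.
Sum: 17% + 31% + 7% + 7% + 5% = 67%.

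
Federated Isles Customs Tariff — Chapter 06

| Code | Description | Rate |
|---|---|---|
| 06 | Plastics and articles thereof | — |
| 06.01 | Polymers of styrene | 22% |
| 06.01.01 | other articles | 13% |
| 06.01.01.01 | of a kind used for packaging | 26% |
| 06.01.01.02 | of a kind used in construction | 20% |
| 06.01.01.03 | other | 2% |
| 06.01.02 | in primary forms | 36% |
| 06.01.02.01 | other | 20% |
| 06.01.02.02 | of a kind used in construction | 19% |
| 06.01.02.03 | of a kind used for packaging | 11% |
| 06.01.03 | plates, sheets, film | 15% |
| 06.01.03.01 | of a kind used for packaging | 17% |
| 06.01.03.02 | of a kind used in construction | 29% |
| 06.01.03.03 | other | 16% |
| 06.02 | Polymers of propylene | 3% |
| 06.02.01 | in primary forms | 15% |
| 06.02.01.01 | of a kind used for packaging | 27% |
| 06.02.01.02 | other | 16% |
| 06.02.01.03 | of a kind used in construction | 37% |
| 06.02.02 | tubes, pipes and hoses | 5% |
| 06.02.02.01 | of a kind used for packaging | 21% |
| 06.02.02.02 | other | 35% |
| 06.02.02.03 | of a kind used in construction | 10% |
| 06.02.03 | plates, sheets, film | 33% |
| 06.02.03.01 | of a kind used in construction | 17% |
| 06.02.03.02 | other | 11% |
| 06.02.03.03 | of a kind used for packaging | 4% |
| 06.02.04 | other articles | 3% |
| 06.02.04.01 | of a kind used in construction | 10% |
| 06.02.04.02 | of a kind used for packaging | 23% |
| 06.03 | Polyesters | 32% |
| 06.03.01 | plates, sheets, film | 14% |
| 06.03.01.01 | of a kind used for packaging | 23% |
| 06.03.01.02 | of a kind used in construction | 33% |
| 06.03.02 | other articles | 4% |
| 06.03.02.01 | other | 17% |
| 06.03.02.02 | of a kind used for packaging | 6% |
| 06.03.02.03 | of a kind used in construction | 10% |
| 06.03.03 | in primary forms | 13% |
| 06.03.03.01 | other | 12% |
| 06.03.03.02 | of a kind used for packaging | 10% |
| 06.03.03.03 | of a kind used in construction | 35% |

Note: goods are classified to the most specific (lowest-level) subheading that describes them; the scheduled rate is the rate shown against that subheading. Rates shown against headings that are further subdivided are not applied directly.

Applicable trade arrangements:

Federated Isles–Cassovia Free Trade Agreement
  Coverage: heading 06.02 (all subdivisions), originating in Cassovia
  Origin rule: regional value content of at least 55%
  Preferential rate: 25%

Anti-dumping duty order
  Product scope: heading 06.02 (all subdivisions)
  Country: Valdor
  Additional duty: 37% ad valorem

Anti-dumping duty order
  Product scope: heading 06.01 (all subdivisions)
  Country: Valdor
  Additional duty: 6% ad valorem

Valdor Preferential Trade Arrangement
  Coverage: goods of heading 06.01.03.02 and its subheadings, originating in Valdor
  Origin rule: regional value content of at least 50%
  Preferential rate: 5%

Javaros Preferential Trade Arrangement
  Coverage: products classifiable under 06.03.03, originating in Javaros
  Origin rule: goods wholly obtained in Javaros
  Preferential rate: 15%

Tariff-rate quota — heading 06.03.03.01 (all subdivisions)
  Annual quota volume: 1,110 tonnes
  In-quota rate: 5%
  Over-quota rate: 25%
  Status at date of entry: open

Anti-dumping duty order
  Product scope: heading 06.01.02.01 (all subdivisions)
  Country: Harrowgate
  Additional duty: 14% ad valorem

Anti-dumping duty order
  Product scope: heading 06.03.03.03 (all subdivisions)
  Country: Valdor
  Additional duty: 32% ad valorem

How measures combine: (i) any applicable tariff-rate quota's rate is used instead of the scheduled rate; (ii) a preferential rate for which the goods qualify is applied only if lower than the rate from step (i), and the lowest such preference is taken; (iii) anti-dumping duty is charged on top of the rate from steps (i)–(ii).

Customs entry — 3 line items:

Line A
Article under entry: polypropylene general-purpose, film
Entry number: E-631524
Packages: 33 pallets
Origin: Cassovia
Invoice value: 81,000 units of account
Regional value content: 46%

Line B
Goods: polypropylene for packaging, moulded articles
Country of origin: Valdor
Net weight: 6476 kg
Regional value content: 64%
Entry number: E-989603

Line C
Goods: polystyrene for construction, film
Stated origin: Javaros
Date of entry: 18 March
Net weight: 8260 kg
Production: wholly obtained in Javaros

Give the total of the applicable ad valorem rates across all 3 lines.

Line A: polypropylene → 06.02; film → 06.02.03; general-purpose → 06.02.03.02. Scheduled 11%. Cassovia agreement on 06.02: RVC < 55%. → 11%.
Line B: polypropylene → 06.02; moulded articles → 06.02.04; for packaging → 06.02.04.02. Scheduled 23%. Valdor agreement on 06.01.03.02: 06.02.04.02 not covered; anti-dumping (Valdor, 06.02): +37%; total 23% + 37% = 60%. → 60%.
Line C: polystyrene → 06.01; film → 06.01.03; for construction → 06.01.03.02. Scheduled 29%. Javaros agreement on 06.03.03: 06.01.03.02 not covered. → 29%.
Sum: 11% + 60% + 29% = 100%.

100%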